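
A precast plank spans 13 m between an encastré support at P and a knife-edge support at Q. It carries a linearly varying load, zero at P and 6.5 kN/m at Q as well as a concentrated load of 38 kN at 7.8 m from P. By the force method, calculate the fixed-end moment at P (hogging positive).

M_P = 147.1 kN·m

Take the reaction at Q as the redundant and release it; the primary structure is a cantilever fixed at P.
Downward deflection at the released point Q due to the loads:
  triangular load, peak 6.5 at the free end: 11w₀L⁴/(120EI) = 17018/EI
  point load 38 at a = 7.8: Pa²(3L − a)/(6EI) = 12022/EI
  δ_0 = 29040/EI
Flexibility coefficient — unit upward force at Q: δ_{QQ} = L³/(3EI) = 732.3/EI.
The prop prevents deflection at Q: R_Q = δ_0/δ_{QQ} = 29040/732.3 = 39.65 kN.
Moment equilibrium about P: M_P = Σ(load moments about P) − R_Q·L = 662.6 − 39.65×13 = 147.1 kN·m.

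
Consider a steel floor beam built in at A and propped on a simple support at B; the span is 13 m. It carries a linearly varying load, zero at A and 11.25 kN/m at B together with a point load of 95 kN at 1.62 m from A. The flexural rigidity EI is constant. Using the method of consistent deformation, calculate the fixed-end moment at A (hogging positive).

M_A = 237.2 kN·m

Remove the prop at B; the released (primary) structure is a cantilever built in at A.
Downward deflection at the released point B due to the loads:
  triangular load, peak 11.25 at the free end: 11w₀L⁴/(120EI) = 29454/EI
  point load 95 at a = 1.62: Pa²(3L − a)/(6EI) = 1553/EI
  δ_0 = 31007/EI
Flexibility coefficient — unit upward force at B: δ_{BB} = L³/(3EI) = 732.3/EI.
Compatibility at B: δ_0 − R_B·δ_{BB} = 0, so R_B = 31007/732.3 = 42.34 kN.
Moment equilibrium about A: M_A = Σ(load moments about A) − R_B·L = 787.6 − 42.34×13 = 237.2 kN·m.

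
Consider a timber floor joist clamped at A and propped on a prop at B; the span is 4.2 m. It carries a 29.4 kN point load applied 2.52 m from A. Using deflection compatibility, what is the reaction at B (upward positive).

Release the roller at B. Primary structure: cantilever fixed at A.
Deflection at B on the released cantilever, summing each load's contribution:
  point load 29.4 at a = 2.52: Pa²(3L − a)/(6EI) = 313.7/EI
Flexibility coefficient — unit upward force at B: δ_{BB} = L³/(3EI) = 24.7/EI.
The prop prevents deflection at B: R_B = δ_0/δ_{BB} = 313.7/24.7 = 12.7 kN.

R_B = 12.7 kN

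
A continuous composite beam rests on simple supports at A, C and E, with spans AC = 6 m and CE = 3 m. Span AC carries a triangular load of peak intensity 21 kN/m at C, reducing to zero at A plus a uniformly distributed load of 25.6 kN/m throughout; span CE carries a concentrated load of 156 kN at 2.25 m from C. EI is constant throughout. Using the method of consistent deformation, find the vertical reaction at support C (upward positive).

R_C = 222.1 kN

Release continuity at C by inserting a hinge; the redundant is the internal moment M_C. The primary structure is two simply-supported spans AC and CE.
Rotations at C on the released spans (each span's end-slope, ×1/EI):
  span AC: triangular load, peak 21: w₀L³/(45EI) = 100.8/EI
  span AC: UDL 25.6: wL³/(24EI) = 230.4/EI
  span CE: point load 156 at a = 2.25: Pab(L + b)/(6LEI) = 54.84/EI
  relative rotation θ_0 = (331.2 + 54.84)/EI = 386/EI
A unit hogging moment at C produces rotation L₁/(3EI) + L₂/(3EI) = 3/EI.
Slope continuity at C: θ_0 = M_C·3/EI, so M_C = 386/3 = 128.7 kN·m (hogging).
Span AC, ΣM about A with M_C applied at C: R_C^{AC}·6 = 712.8 + 128.7, so R_C^{AC} = 140.2 kN and R_A = 216.6 − 140.2 = 76.35 kN.
Span CE, ΣM about E: R_C^{CE}·3 = 117 + 128.7, so R_C^{CE} = 81.89 kN and R_E = 156 − 81.89 = 74.11 kN.
R_C = 140.2 + 81.89 = 222.1 kN.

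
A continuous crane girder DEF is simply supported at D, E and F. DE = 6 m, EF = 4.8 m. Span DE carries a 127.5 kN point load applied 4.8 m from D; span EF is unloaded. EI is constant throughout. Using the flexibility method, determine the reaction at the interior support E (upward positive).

Release continuity at E by inserting a hinge; the redundant is the internal moment M_E. The primary structure is two simply-supported spans DE and EF.
End slopes at the hinge E, treating each span as simply supported:
  span DE: point load 127.5 at a = 4.8: Pab(L + a)/(6LEI) = 220.3/EI
  relative rotation θ_0 = (220.3 + 0)/EI = 220.3/EI
A unit hogging moment at E produces rotation L₁/(3EI) + L₂/(3EI) = 3.6/EI.
Compatibility: M_E·(L₁+L₂)/(3EI) = θ_0, giving M_E = 61.2 kN·m (hogging).
Span DE, ΣM about D with M_E applied at E: R_E^{DE}·6 = 612 + 61.2, so R_E^{DE} = 112.2 kN and R_D = 127.5 − 112.2 = 15.3 kN.
Span EF, ΣM about F: R_E^{EF}·4.8 = 0 + 61.2, so R_E^{EF} = 12.75 kN and R_F = 0 − 12.75 = -12.75 kN.
R_E = 112.2 + 12.75 = 125 kN.

R_E = 125 kN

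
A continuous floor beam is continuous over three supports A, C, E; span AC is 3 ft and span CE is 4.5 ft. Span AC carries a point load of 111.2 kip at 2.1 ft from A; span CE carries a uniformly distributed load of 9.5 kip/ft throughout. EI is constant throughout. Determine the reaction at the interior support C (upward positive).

R_C = 120.5 kip

Release continuity at C by inserting a hinge; the redundant is the internal moment M_C. The primary structure is two simply-supported spans AC and CE.
Discontinuity in slope at C on the released structure — sum the simple-span end rotations:
  span AC: point load 111.2 at a = 2.1: Pab(L + a)/(6LEI) = 59.55/EI
  span CE: UDL 9.5: wL³/(24EI) = 36.07/EI
  relative rotation θ_0 = (59.55 + 36.07)/EI = 95.62/EI
A unit hogging moment at C produces rotation L₁/(3EI) + L₂/(3EI) = 2.5/EI.
Compatibility: M_C·(L₁+L₂)/(3EI) = θ_0, giving M_C = 38.25 kip·ft (hogging).
Span AC, ΣM about A with M_C applied at C: R_C^{AC}·3 = 233.5 + 38.25, so R_C^{AC} = 90.59 kip and R_A = 111.2 − 90.59 = 20.61 kip.
Span CE, ΣM about E: R_C^{CE}·4.5 = 96.19 + 38.25, so R_C^{CE} = 29.87 kip and R_E = 42.75 − 29.87 = 12.88 kip.
R_C = 90.59 + 29.87 = 120.5 kip.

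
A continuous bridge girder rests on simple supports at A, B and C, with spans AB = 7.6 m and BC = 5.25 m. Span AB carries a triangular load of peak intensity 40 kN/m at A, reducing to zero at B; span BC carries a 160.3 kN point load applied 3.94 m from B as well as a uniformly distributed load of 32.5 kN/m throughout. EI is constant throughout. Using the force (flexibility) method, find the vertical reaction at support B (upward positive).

Insert a hinge at B; M_B is the redundant, and each span becomes simply supported.
Discontinuity in slope at B on the released structure — sum the simple-span end rotations:
  span AB: triangular load, peak 40: 7w₀L³/(360EI) = 341.4/EI
  span BC: point load 160.3 at a = 3.94: Pab(L + b)/(6LEI) = 172.3/EI
  span BC: UDL 32.5: wL³/(24EI) = 196/EI
  relative rotation θ_0 = (341.4 + 368.3)/EI = 709.7/EI
A unit hogging moment at B produces rotation L₁/(3EI) + L₂/(3EI) = 4.283/EI.
Compatibility: M_B·(L₁+L₂)/(3EI) = θ_0, giving M_B = 165.7 kN·m (hogging).
Span AB, ΣM about A with M_B applied at B: R_B^{AB}·7.6 = 385.1 + 165.7, so R_B^{AB} = 72.47 kN and R_A = 152 − 72.47 = 79.53 kN.
Span BC, ΣM about C: R_B^{BC}·5.25 = 657.9 + 165.7, so R_B^{BC} = 156.9 kN and R_C = 330.9 − 156.9 = 174.1 kN.
R_B = 72.47 + 156.9 = 229.3 kN.

R_B = 229.3 kN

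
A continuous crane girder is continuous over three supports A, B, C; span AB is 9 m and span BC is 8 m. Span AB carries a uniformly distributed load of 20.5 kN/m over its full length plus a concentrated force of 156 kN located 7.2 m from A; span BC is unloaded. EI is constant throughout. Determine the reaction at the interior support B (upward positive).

Take M_B as the redundant. Released structure: two simple spans AB and BC with a hinge at B.
End slopes at the hinge B, treating each span as simply supported:
  span AB: UDL 20.5: wL³/(24EI) = 622.7/EI
  span AB: point load 156 at a = 7.2: Pab(L + a)/(6LEI) = 606.5/EI
  relative rotation θ_0 = (1229 + 0)/EI = 1229/EI
A unit hogging moment at B produces rotation L₁/(3EI) + L₂/(3EI) = 5.667/EI.
Compatibility: M_B·(L₁+L₂)/(3EI) = θ_0, giving M_B = 216.9 kN·m (hogging).
Span AB, ΣM about A with M_B applied at B: R_B^{AB}·9 = 1953 + 216.9, so R_B^{AB} = 241.2 kN and R_A = 340.5 − 241.2 = 99.35 kN.
Span BC, ΣM about C: R_B^{BC}·8 = 0 + 216.9, so R_B^{BC} = 27.12 kN and R_C = 0 − 27.12 = -27.12 kN.
R_B = 241.2 + 27.12 = 268.3 kN.

R_B = 268.3 kN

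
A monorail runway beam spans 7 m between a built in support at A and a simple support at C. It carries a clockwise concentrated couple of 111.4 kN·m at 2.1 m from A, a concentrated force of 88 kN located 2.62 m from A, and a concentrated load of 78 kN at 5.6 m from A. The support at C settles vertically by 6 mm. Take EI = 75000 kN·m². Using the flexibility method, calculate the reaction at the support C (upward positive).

R_C = 79.34 kN

Take the reaction at C as the redundant and release it; the primary structure is a cantilever fixed at A.
Free-end deflection of the primary structure under the applied loading (downward +):
  clockwise couple 111.4 at a = 2.1: M₀a(2L − a)/(2EI) = 1392/EI
  point load 88 at a = 2.62: Pa²(3L − a)/(6EI) = 1850/EI
  point load 78 at a = 5.6: Pa²(3L − a)/(6EI) = 6278/EI
  δ_0 = 9521/EI
Tip deflection under a unit load at C: L³/(3EI) = 114.3/EI.
With EI = 75000 kN·m²: δ_0 = 0.12694 m and δ_{CC} = 0.001524 m/kN.
Compatibility — the beam at C must follow the support down by 0.006 m: δ_0 − R_C·δ_{CC} = 0.006, so R_C = (0.12694 − 0.006)/0.001524 = 79.34 kN.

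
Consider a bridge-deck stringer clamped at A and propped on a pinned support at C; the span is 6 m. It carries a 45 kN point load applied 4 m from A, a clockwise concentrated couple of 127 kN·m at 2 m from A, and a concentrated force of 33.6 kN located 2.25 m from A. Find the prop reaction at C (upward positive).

R_C = 47.17 kN

Remove the prop at C; the released (primary) structure is a cantilever built in at A.
Deflection at C on the released cantilever, summing each load's contribution:
  point load 45 at a = 4: Pa²(3L − a)/(6EI) = 1680/EI
  clockwise couple 127 at a = 2: M₀a(2L − a)/(2EI) = 1270/EI
  point load 33.6 at a = 2.25: Pa²(3L − a)/(6EI) = 446.5/EI
  δ_0 = 3397/EI
Tip deflection under a unit load at C: L³/(3EI) = 72/EI.
Compatibility at C: δ_0 − R_C·δ_{CC} = 0, so R_C = 3397/72 = 47.17 kN.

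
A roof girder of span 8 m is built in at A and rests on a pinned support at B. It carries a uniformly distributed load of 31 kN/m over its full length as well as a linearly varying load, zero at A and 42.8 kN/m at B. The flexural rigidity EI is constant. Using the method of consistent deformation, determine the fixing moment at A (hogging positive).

Remove the prop at B; the released (primary) structure is a cantilever built in at A.
Free-end deflection of the primary structure under the applied loading (downward +):
  UDL 31: wL⁴/(8EI) = 15872/EI
  triangular load, peak 42.8 at the free end: 11w₀L⁴/(120EI) = 16070/EI
  δ_0 = 31942/EI
Tip deflection under a unit load at B: L³/(3EI) = 170.7/EI.
The prop prevents deflection at B: R_B = δ_0/δ_{BB} = 31942/170.7 = 187.2 kN.
Moment equilibrium about A: M_A = Σ(load moments about A) − R_B·L = 1905 − 187.2×8 = 407.8 kN·m.

M_A = 407.8 kN·m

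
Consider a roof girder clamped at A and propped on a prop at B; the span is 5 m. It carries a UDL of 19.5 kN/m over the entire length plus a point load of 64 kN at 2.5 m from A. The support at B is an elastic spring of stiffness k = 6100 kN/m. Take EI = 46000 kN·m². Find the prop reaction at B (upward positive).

Take the reaction at B as the redundant and release it; the primary structure is a cantilever fixed at A.
Primary-structure tip deflection at B by superposition:
  UDL 19.5: wL⁴/(8EI) = 1523/EI
  point load 64 at a = 2.5: Pa²(3L − a)/(6EI) = 833.3/EI
  δ_0 = 2357/EI
Flexibility coefficient — unit upward force at B: δ_{BB} = L³/(3EI) = 41.67/EI.
With EI = 46000 kN·m²: δ_0 = 0.051234 m and δ_{BB} = 0.000906 m/kN.
Compatibility — the spring shortens by R_B/k under the reaction it provides: δ_0 − R_B·δ_{BB} = R_B/k. With 1/k = 0.000164 m/kN, R_B = δ_0 / (δ_{BB} + 1/k) = 0.051234 / (0.000906 + 0.000164) = 47.89 kN.

R_B = 47.89 kN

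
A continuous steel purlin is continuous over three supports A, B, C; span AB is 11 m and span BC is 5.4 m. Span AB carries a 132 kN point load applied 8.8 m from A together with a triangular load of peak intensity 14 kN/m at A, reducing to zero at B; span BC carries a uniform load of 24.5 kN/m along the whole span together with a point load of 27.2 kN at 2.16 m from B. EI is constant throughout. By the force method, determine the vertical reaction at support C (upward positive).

Take M_B as the redundant. Released structure: two simple spans AB and BC with a hinge at B.
Discontinuity in slope at B on the released structure — sum the simple-span end rotations:
  span AB: point load 132 at a = 8.8: Pab(L + a)/(6LEI) = 766.7/EI
  span AB: triangular load, peak 14: 7w₀L³/(360EI) = 362.3/EI
  span BC: UDL 24.5: wL³/(24EI) = 160.7/EI
  span BC: point load 27.2 at a = 2.16: Pab(L + b)/(6LEI) = 50.76/EI
  relative rotation θ_0 = (1129 + 211.5)/EI = 1340/EI
A unit hogging moment at B produces rotation L₁/(3EI) + L₂/(3EI) = 5.467/EI.
Slope continuity at B: θ_0 = M_B·5.467/EI, so M_B = 1340/5.467 = 245.2 kN·m (hogging).
Span BC, ΣM about C: R_B^{BC}·5.4 = 445.3 + 245.2, so R_B^{BC} = 127.9 kN and R_C = 159.5 − 127.9 = 31.62 kN.

R_C = 31.62 kN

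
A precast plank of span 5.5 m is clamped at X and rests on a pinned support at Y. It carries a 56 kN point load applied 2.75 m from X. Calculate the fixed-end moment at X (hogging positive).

Choose R_Y as the redundant. The primary structure is the cantilever fixed at X.
Downward deflection at the released point Y due to the loads:
  point load 56 at a = 2.75: Pa²(3L − a)/(6EI) = 970.5/EI
Tip deflection under a unit load at Y: L³/(3EI) = 55.46/EI.
Compatibility at Y: δ_0 − R_Y·δ_{YY} = 0, so R_Y = 970.5/55.46 = 17.5 kN.
Moment equilibrium about X: M_X = Σ(load moments about X) − R_Y·L = 154 − 17.5×5.5 = 57.75 kN·m.

M_X = 57.75 kN·m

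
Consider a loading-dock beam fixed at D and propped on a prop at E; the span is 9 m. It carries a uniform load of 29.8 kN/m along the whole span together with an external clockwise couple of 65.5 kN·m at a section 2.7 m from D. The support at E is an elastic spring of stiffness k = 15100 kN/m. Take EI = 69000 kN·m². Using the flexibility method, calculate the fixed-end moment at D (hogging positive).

M_D = 334.7 kN·m

Take the reaction at E as the redundant and release it; the primary structure is a cantilever fixed at D.
Free-end deflection of the primary structure under the applied loading (downward +):
  UDL 29.8: wL⁴/(8EI) = 24440/EI
  clockwise couple 65.5 at a = 2.7: M₀a(2L − a)/(2EI) = 1353/EI
  δ_0 = 25793/EI
Tip deflection under a unit load at E: L³/(3EI) = 243/EI.
With EI = 69000 kN·m²: δ_0 = 0.37381 m and δ_{EE} = 0.003522 m/kN.
Compatibility — the spring shortens by R_E/k under the reaction it provides: δ_0 − R_E·δ_{EE} = R_E/k. With 1/k = 0.000066 m/kN, R_E = δ_0 / (δ_{EE} + 1/k) = 0.37381 / (0.003522 + 0.000066) = 104.2 kN.
Moment equilibrium about D: M_D = Σ(load moments about D) − R_E·L = 1272 − 104.2×9 = 334.7 kN·m.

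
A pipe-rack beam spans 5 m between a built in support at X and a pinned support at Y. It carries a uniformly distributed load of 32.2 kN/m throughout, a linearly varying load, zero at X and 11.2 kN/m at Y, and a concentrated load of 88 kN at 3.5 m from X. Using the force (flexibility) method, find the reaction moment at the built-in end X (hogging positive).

M_X = 177 kN·m

Release the roller at Y. Primary structure: cantilever fixed at X.
Free-end deflection of the primary structure under the applied loading (downward +):
  UDL 32.2: wL⁴/(8EI) = 2516/EI
  triangular load, peak 11.2 at the free end: 11w₀L⁴/(120EI) = 641.7/EI
  point load 88 at a = 3.5: Pa²(3L − a)/(6EI) = 2066/EI
  δ_0 = 5223/EI
Flexibility coefficient — unit upward force at Y: δ_{YY} = L³/(3EI) = 41.67/EI.
The prop prevents deflection at Y: R_Y = δ_0/δ_{YY} = 5223/41.67 = 125.4 kN.
Moment equilibrium about X: M_X = Σ(load moments about X) − R_Y·L = 803.8 − 125.4×5 = 177 kN·m.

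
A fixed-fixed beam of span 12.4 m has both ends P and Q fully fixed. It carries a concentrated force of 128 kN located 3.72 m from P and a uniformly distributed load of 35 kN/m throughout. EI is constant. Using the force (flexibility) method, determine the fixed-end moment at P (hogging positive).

Take the two fixed-end moments M_P, M_Q as redundants; the released structure is the simple span PQ.
End rotations of the released simple span under the applied load (×1/EI):
  at P: point load 128 at a = 3.72: Pab(L + b)/(6LEI) = 1171/EI
  at Q: point load 128 at a = 3.72: Pab(L + a)/(6LEI) = 895.5/EI
  at P: UDL 35: wL³/(24EI) = 2780/EI
  at Q: UDL 35: wL³/(24EI) = 2780/EI
  θ_P0 = 3952/EI,  θ_Q0 = 3676/EI
Flexibility coefficients: a unit moment at one end gives L/(3EI) there and L/(6EI) at the far end, so f₁₁ = f₂₂ = 4.133/EI and f₁₂ = f₂₁ = 2.067/EI.
Compatibility — zero rotation at each built-in end:
  4.133 M_P + 2.067 M_Q = 3952
  2.067 M_P + 4.133 M_Q = 3676
Solving the pair gives M_P = 681.8 kN·m and M_Q = 548.5 kN·m (hogging).

M_P = 681.8 kN·m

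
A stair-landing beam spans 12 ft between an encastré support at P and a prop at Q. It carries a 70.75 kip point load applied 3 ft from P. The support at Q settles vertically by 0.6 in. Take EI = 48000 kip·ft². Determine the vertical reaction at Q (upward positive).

Choose R_Q as the redundant. The primary structure is the cantilever fixed at P.
Primary-structure tip deflection at Q by superposition:
  point load 70.75 at a = 3: Pa²(3L − a)/(6EI) = 3502/EI
Flexibility coefficient — unit upward force at Q: δ_{QQ} = L³/(3EI) = 576/EI.
With EI = 48000 kip·ft²: δ_0 = 0.072961 ft and δ_{QQ} = 0.012 ft/kip.
Compatibility — the beam at Q must follow the support down by 0.05 ft: δ_0 − R_Q·δ_{QQ} = 0.05, so R_Q = (0.072961 − 0.05)/0.012 = 1.913 kip.

R_Q = 1.913 kip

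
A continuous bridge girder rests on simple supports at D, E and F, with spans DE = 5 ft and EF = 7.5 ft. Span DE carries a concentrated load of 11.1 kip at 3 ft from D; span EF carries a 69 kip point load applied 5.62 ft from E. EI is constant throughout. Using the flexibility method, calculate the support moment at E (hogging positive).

M_E = 40.73 kip·ft

Release continuity at E by inserting a hinge; the redundant is the internal moment M_E. The primary structure is two simply-supported spans DE and EF.
Rotations at E on the released spans (each span's end-slope, ×1/EI):
  span DE: point load 11.1 at a = 3: Pab(L + a)/(6LEI) = 17.76/EI
  span EF: point load 69 at a = 5.62: Pab(L + b)/(6LEI) = 152/EI
  relative rotation θ_0 = (17.76 + 152)/EI = 169.7/EI
A unit hogging moment at E produces rotation L₁/(3EI) + L₂/(3EI) = 4.167/EI.
Compatibility: M_E·(L₁+L₂)/(3EI) = θ_0, giving M_E = 40.73 kip·ft (hogging).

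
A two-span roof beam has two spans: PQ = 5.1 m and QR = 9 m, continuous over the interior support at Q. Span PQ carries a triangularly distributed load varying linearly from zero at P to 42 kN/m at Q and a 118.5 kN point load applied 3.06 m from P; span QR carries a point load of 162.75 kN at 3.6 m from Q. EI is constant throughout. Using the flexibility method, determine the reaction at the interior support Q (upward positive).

R_Q = 316.3 kN

Take M_Q as the redundant. Released structure: two simple spans PQ and QR with a hinge at Q.
Rotations at Q on the released spans (each span's end-slope, ×1/EI):
  span PQ: triangular load, peak 42: w₀L³/(45EI) = 123.8/EI
  span PQ: point load 118.5 at a = 3.06: Pab(L + a)/(6LEI) = 197.3/EI
  span QR: point load 162.75 at a = 3.6: Pab(L + b)/(6LEI) = 843.7/EI
  relative rotation θ_0 = (321.1 + 843.7)/EI = 1165/EI
A unit hogging moment at Q produces rotation L₁/(3EI) + L₂/(3EI) = 4.7/EI.
Slope continuity at Q: θ_0 = M_Q·4.7/EI, so M_Q = 1165/4.7 = 247.8 kN·m (hogging).
Span PQ, ΣM about P with M_Q applied at Q: R_Q^{PQ}·5.1 = 726.8 + 247.8, so R_Q^{PQ} = 191.1 kN and R_P = 225.6 − 191.1 = 34.51 kN.
Span QR, ΣM about R: R_Q^{QR}·9 = 878.9 + 247.8, so R_Q^{QR} = 125.2 kN and R_R = 162.8 − 125.2 = 37.56 kN.
R_Q = 191.1 + 125.2 = 316.3 kN.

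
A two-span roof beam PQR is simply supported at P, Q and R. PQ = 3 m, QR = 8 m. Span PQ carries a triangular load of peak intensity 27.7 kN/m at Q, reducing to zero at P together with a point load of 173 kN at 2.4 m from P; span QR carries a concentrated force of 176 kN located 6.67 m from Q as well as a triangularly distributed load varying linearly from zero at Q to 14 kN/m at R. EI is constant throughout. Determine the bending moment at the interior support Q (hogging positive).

M_Q = 145.7 kN·m

Insert a hinge at Q; M_Q is the redundant, and each span becomes simply supported.
Discontinuity in slope at Q on the released structure — sum the simple-span end rotations:
  span PQ: triangular load, peak 27.7: w₀L³/(45EI) = 16.62/EI
  span PQ: point load 173 at a = 2.4: Pab(L + a)/(6LEI) = 74.74/EI
  span QR: point load 176 at a = 6.67: Pab(L + b)/(6LEI) = 303.5/EI
  span QR: triangular load, peak 14: 7w₀L³/(360EI) = 139.4/EI
  relative rotation θ_0 = (91.36 + 442.9)/EI = 534.2/EI
A unit hogging moment at Q produces rotation L₁/(3EI) + L₂/(3EI) = 3.667/EI.
Slope continuity at Q: θ_0 = M_Q·3.667/EI, so M_Q = 534.2/3.667 = 145.7 kN·m (hogging).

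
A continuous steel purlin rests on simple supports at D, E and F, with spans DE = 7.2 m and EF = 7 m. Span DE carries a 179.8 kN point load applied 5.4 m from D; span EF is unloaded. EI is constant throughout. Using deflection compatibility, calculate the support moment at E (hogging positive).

Release continuity at E by inserting a hinge; the redundant is the internal moment M_E. The primary structure is two simply-supported spans DE and EF.
Discontinuity in slope at E on the released structure — sum the simple-span end rotations:
  span DE: point load 179.8 at a = 5.4: Pab(L + a)/(6LEI) = 509.7/EI
  relative rotation θ_0 = (509.7 + 0)/EI = 509.7/EI
A unit hogging moment at E produces rotation L₁/(3EI) + L₂/(3EI) = 4.733/EI.
Slope continuity at E: θ_0 = M_E·4.733/EI, so M_E = 509.7/4.733 = 107.7 kN·m (hogging).

M_E = 107.7 kN·m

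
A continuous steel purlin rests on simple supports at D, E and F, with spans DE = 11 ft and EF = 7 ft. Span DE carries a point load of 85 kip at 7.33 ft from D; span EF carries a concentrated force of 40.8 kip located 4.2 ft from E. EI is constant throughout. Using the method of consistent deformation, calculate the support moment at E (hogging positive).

Take M_E as the redundant. Released structure: two simple spans DE and EF with a hinge at E.
Rotations at E on the released spans (each span's end-slope, ×1/EI):
  span DE: point load 85 at a = 7.33: Pab(L + a)/(6LEI) = 635/EI
  span EF: point load 40.8 at a = 4.2: Pab(L + b)/(6LEI) = 112/EI
  relative rotation θ_0 = (635 + 112)/EI = 747/EI
A unit hogging moment at E produces rotation L₁/(3EI) + L₂/(3EI) = 6/EI.
Slope continuity at E: θ_0 = M_E·6/EI, so M_E = 747/6 = 124.5 kip·ft (hogging).

M_E = 124.5 kip·ft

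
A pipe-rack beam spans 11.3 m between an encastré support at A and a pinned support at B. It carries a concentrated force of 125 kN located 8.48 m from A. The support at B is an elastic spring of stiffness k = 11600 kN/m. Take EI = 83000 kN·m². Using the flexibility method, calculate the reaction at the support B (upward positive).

R_B = 78.02 kN

Choose R_B as the redundant. The primary structure is the cantilever fixed at A.
Downward deflection at the released point B due to the loads:
  point load 125 at a = 8.48: Pa²(3L − a)/(6EI) = 38083/EI
Tip deflection under a unit load at B: L³/(3EI) = 481/EI.
With EI = 83000 kN·m²: δ_0 = 0.45883 m and δ_{BB} = 0.005795 m/kN.
Compatibility — the spring shortens by R_B/k under the reaction it provides: δ_0 − R_B·δ_{BB} = R_B/k. With 1/k = 0.000086 m/kN, R_B = δ_0 / (δ_{BB} + 1/k) = 0.45883 / (0.005795 + 0.000086) = 78.02 kN.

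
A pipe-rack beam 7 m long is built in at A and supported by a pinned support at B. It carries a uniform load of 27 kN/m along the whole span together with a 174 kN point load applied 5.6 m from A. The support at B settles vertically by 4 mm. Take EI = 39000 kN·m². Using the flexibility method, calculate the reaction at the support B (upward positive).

Release the roller at B. Primary structure: cantilever fixed at A.
Free-end deflection of the primary structure under the applied loading (downward +):
  UDL 27: wL⁴/(8EI) = 8103/EI
  point load 174 at a = 5.6: Pa²(3L − a)/(6EI) = 14005/EI
  δ_0 = 22109/EI
Flexibility coefficient — unit upward force at B: δ_{BB} = L³/(3EI) = 114.3/EI.
With EI = 39000 kN·m²: δ_0 = 0.56689 m and δ_{BB} = 0.002932 m/kN.
Compatibility — the beam at B must follow the support down by 0.004 m: δ_0 − R_B·δ_{BB} = 0.004, so R_B = (0.56689 − 0.004)/0.002932 = 192 kN.

R_B = 192 kN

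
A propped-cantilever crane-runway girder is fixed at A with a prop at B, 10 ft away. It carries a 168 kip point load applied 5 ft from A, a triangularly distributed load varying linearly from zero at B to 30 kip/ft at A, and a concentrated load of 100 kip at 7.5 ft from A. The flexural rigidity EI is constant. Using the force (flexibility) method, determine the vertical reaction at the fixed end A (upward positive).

R_A = 272.2 kip

Choose R_B as the redundant. The primary structure is the cantilever fixed at A.
Free-end deflection of the primary structure under the applied loading (downward +):
  point load 168 at a = 5: Pa²(3L − a)/(6EI) = 17500/EI
  triangular load, peak 30 at the fixed end: w₀L⁴/(30EI) = 10000/EI
  point load 100 at a = 7.5: Pa²(3L − a)/(6EI) = 21094/EI
  δ_0 = 48594/EI
Tip deflection under a unit load at B: L³/(3EI) = 333.3/EI.
The prop prevents deflection at B: R_B = δ_0/δ_{BB} = 48594/333.3 = 145.8 kip.
Vertical equilibrium: R_A = ΣP − R_B = 418 − 145.8 = 272.2 kip.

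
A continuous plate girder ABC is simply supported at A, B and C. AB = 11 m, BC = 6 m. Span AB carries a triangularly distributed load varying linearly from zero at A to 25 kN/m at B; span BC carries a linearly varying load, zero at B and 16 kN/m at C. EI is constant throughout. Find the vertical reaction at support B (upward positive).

R_B = 144.3 kN

Release continuity at B by inserting a hinge; the redundant is the internal moment M_B. The primary structure is two simply-supported spans AB and BC.
Rotations at B on the released spans (each span's end-slope, ×1/EI):
  span AB: triangular load, peak 25: w₀L³/(45EI) = 739.4/EI
  span BC: triangular load, peak 16: 7w₀L³/(360EI) = 67.2/EI
  relative rotation θ_0 = (739.4 + 67.2)/EI = 806.6/EI
A unit hogging moment at B produces rotation L₁/(3EI) + L₂/(3EI) = 5.667/EI.
Compatibility: M_B·(L₁+L₂)/(3EI) = θ_0, giving M_B = 142.3 kN·m (hogging).
Span AB, ΣM about A with M_B applied at B: R_B^{AB}·11 = 1008 + 142.3, so R_B^{AB} = 104.6 kN and R_A = 137.5 − 104.6 = 32.89 kN.
Span BC, ΣM about C: R_B^{BC}·6 = 96 + 142.3, so R_B^{BC} = 39.72 kN and R_C = 48 − 39.72 = 8.275 kN.
R_B = 104.6 + 39.72 = 144.3 kN.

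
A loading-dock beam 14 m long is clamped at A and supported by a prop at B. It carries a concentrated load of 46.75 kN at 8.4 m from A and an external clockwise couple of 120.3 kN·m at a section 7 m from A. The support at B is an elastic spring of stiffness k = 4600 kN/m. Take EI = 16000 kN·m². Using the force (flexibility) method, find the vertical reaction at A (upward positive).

Remove the prop at B; the released (primary) structure is a cantilever built in at A.
Free-end deflection of the primary structure under the applied loading (downward +):
  point load 46.75 at a = 8.4: Pa²(3L − a)/(6EI) = 18473/EI
  clockwise couple 120.3 at a = 7: M₀a(2L − a)/(2EI) = 8842/EI
  δ_0 = 27315/EI
Flexibility coefficient — unit upward force at B: δ_{BB} = L³/(3EI) = 914.7/EI.
With EI = 16000 kN·m²: δ_0 = 1.7072 m and δ_{BB} = 0.057167 m/kN.
Compatibility — the spring shortens by R_B/k under the reaction it provides: δ_0 − R_B·δ_{BB} = R_B/k. With 1/k = 0.000217 m/kN, R_B = δ_0 / (δ_{BB} + 1/k) = 1.7072 / (0.057167 + 0.000217) = 29.75 kN.
Vertical equilibrium: R_A = ΣP − R_B = 46.75 − 29.75 = 17 kN.

R_A = 17 kN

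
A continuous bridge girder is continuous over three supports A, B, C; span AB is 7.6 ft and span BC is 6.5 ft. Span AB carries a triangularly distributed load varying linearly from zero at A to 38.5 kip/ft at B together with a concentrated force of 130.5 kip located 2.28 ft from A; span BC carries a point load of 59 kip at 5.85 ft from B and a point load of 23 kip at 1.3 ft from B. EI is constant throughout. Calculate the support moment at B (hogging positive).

M_B = 171.6 kip·ft

Release continuity at B by inserting a hinge; the redundant is the internal moment M_B. The primary structure is two simply-supported spans AB and BC.
Rotations at B on the released spans (each span's end-slope, ×1/EI):
  span AB: triangular load, peak 38.5: w₀L³/(45EI) = 375.6/EI
  span AB: point load 130.5 at a = 2.28: Pab(L + a)/(6LEI) = 343/EI
  span BC: point load 59 at a = 5.85: Pab(L + b)/(6LEI) = 41.13/EI
  span BC: point load 23 at a = 1.3: Pab(L + b)/(6LEI) = 46.64/EI
  relative rotation θ_0 = (718.5 + 87.77)/EI = 806.3/EI
A unit hogging moment at B produces rotation L₁/(3EI) + L₂/(3EI) = 4.7/EI.
Compatibility: M_B·(L₁+L₂)/(3EI) = θ_0, giving M_B = 171.6 kip·ft (hogging).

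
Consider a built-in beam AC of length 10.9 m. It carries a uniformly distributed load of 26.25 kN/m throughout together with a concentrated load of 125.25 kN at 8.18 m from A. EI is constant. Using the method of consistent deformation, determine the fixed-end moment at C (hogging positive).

Take the two fixed-end moments M_A, M_C as redundants; the released structure is the simple span AC.
Simple-span end rotations at A and C under the given loads:
  at A: UDL 26.25: wL³/(24EI) = 1416/EI
  at C: UDL 26.25: wL³/(24EI) = 1416/EI
  at A: point load 125.25 at a = 8.18: Pab(L + b)/(6LEI) = 580.4/EI
  at C: point load 125.25 at a = 8.18: Pab(L + a)/(6LEI) = 813/EI
  θ_A0 = 1997/EI,  θ_C0 = 2229/EI
Flexibility coefficients: a unit moment at one end gives L/(3EI) there and L/(6EI) at the far end, so f₁₁ = f₂₂ = 3.633/EI and f₁₂ = f₂₁ = 1.817/EI.
Compatibility — zero rotation at each built-in end:
  3.633 M_A + 1.817 M_C = 1997
  1.817 M_A + 3.633 M_C = 2229
Solving the pair gives M_A = 323.7 kN·m and M_C = 451.8 kN·m (hogging).

M_C = 451.8 kN·m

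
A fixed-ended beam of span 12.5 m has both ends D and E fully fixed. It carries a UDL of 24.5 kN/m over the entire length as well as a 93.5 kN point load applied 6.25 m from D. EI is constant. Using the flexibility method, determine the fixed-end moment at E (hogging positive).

M_E = 465.1 kN·m

Take the two fixed-end moments M_D, M_E as redundants; the released structure is the simple span DE.
Simple-span end rotations at D and E under the given loads:
  at D: UDL 24.5: wL³/(24EI) = 1994/EI
  at E: UDL 24.5: wL³/(24EI) = 1994/EI
  at D: point load 93.5 at a = 6.25: Pab(L + b)/(6LEI) = 913.1/EI
  at E: point load 93.5 at a = 6.25: Pab(L + a)/(6LEI) = 913.1/EI
  θ_D0 = 2907/EI,  θ_E0 = 2907/EI
Flexibility coefficients: a unit moment at one end gives L/(3EI) there and L/(6EI) at the far end, so f₁₁ = f₂₂ = 4.167/EI and f₁₂ = f₂₁ = 2.083/EI.
Compatibility — zero rotation at each built-in end:
  4.167 M_D + 2.083 M_E = 2907
  2.083 M_D + 4.167 M_E = 2907
Solving the pair gives M_D = 465.1 kN·m and M_E = 465.1 kN·m (hogging).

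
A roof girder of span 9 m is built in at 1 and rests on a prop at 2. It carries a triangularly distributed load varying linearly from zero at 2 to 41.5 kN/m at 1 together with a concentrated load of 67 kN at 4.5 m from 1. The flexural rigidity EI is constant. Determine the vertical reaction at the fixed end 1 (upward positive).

Choose R_2 as the redundant. The primary structure is the cantilever fixed at 1.
Free-end deflection of the primary structure under the applied loading (downward +):
  triangular load, peak 41.5 at the fixed end: w₀L⁴/(30EI) = 9076/EI
  point load 67 at a = 4.5: Pa²(3L − a)/(6EI) = 5088/EI
  δ_0 = 14164/EI
Tip deflection under a unit load at 2: L³/(3EI) = 243/EI.
The prop prevents deflection at 2: R_2 = δ_0/δ_{22} = 14164/243 = 58.29 kN.
Vertical equilibrium: R_1 = ΣP − R_2 = 253.8 − 58.29 = 195.5 kN.

R_1 = 195.5 kN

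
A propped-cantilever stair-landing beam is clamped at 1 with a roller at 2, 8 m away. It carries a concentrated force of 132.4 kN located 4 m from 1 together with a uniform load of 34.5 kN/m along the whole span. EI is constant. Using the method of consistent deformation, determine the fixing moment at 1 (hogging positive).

M_1 = 474.6 kN·m

Take the reaction at 2 as the redundant and release it; the primary structure is a cantilever fixed at 1.
Deflection at 2 on the released cantilever, summing each load's contribution:
  point load 132.4 at a = 4: Pa²(3L − a)/(6EI) = 7061/EI
  UDL 34.5: wL⁴/(8EI) = 17664/EI
  δ_0 = 24725/EI
Tip deflection under a unit load at 2: L³/(3EI) = 170.7/EI.
Compatibility at 2: δ_0 − R_2·δ_{22} = 0, so R_2 = 24725/170.7 = 144.9 kN.
Moment equilibrium about 1: M_1 = Σ(load moments about 1) − R_2·L = 1634 − 144.9×8 = 474.6 kN·m.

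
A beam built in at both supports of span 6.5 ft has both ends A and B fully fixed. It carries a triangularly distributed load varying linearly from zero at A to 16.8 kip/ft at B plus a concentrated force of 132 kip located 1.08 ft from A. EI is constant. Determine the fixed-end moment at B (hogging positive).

Release both end moments; the primary structure is a simply-supported span AB with redundants M_A and M_B.
On the primary (simply-supported) span, the end slopes from the loading are:
  at A: triangular load, peak 16.8: 7w₀L³/(360EI) = 89.71/EI
  at B: triangular load, peak 16.8: w₀L³/(45EI) = 102.5/EI
  at A: point load 132 at a = 1.08: Pab(L + b)/(6LEI) = 236.2/EI
  at B: point load 132 at a = 1.08: Pab(L + a)/(6LEI) = 150.2/EI
  θ_A0 = 325.9/EI,  θ_B0 = 252.7/EI
Flexibility coefficients: a unit moment at one end gives L/(3EI) there and L/(6EI) at the far end, so f₁₁ = f₂₂ = 2.167/EI and f₁₂ = f₂₁ = 1.083/EI.
Compatibility — zero rotation at each built-in end:
  2.167 M_A + 1.083 M_B = 325.9
  1.083 M_A + 2.167 M_B = 252.7
Solving the pair gives M_A = 122.8 kip·ft and M_B = 55.24 kip·ft (hogging).

M_B = 55.24 kip·ft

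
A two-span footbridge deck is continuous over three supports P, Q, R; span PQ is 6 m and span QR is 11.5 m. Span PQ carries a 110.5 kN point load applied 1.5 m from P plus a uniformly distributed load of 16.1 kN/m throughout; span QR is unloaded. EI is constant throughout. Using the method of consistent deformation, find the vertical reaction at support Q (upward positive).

Take M_Q as the redundant. Released structure: two simple spans PQ and QR with a hinge at Q.
End slopes at the hinge Q, treating each span as simply supported:
  span PQ: point load 110.5 at a = 1.5: Pab(L + a)/(6LEI) = 155.4/EI
  span PQ: UDL 16.1: wL³/(24EI) = 144.9/EI
  relative rotation θ_0 = (300.3 + 0)/EI = 300.3/EI
A unit hogging moment at Q produces rotation L₁/(3EI) + L₂/(3EI) = 5.833/EI.
Slope continuity at Q: θ_0 = M_Q·5.833/EI, so M_Q = 300.3/5.833 = 51.48 kN·m (hogging).
Span PQ, ΣM about P with M_Q applied at Q: R_Q^{PQ}·6 = 455.6 + 51.48, so R_Q^{PQ} = 84.5 kN and R_P = 207.1 − 84.5 = 122.6 kN.
Span QR, ΣM about R: R_Q^{QR}·11.5 = 0 + 51.48, so R_Q^{QR} = 4.476 kN and R_R = 0 − 4.476 = -4.476 kN.
R_Q = 84.5 + 4.476 = 88.98 kN.

R_Q = 88.98 kN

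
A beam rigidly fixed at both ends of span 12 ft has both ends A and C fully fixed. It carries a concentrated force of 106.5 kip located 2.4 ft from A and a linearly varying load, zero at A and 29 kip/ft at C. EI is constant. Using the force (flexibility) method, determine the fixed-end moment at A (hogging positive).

M_A = 302.8 kip·ft

Take the two fixed-end moments M_A, M_C as redundants; the released structure is the simple span AC.
On the primary (simply-supported) span, the end slopes from the loading are:
  at A: point load 106.5 at a = 2.4: Pab(L + b)/(6LEI) = 736.1/EI
  at C: point load 106.5 at a = 2.4: Pab(L + a)/(6LEI) = 490.8/EI
  at A: triangular load, peak 29: 7w₀L³/(360EI) = 974.4/EI
  at C: triangular load, peak 29: w₀L³/(45EI) = 1114/EI
  θ_A0 = 1711/EI,  θ_C0 = 1604/EI
Flexibility coefficients: a unit moment at one end gives L/(3EI) there and L/(6EI) at the far end, so f₁₁ = f₂₂ = 4/EI and f₁₂ = f₂₁ = 2/EI.
Compatibility — zero rotation at each built-in end:
  4 M_A + 2 M_C = 1711
  2 M_A + 4 M_C = 1604
Solving the pair gives M_A = 302.8 kip·ft and M_C = 249.7 kip·ft (hogging).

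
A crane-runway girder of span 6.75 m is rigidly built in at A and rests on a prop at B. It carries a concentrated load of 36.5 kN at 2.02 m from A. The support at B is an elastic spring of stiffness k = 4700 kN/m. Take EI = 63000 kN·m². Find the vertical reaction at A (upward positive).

R_A = 32.6 kN

Take the reaction at B as the redundant and release it; the primary structure is a cantilever fixed at A.
Downward deflection at the released point B due to the loads:
  point load 36.5 at a = 2.02: Pa²(3L − a)/(6EI) = 452.5/EI
Tip deflection under a unit load at B: L³/(3EI) = 102.5/EI.
With EI = 63000 kN·m²: δ_0 = 0.007183 m and δ_{BB} = 0.001627 m/kN.
Compatibility — the spring shortens by R_B/k under the reaction it provides: δ_0 − R_B·δ_{BB} = R_B/k. With 1/k = 0.000213 m/kN, R_B = δ_0 / (δ_{BB} + 1/k) = 0.007183 / (0.001627 + 0.000213) = 3.904 kN.
Vertical equilibrium: R_A = ΣP − R_B = 36.5 − 3.904 = 32.6 kN.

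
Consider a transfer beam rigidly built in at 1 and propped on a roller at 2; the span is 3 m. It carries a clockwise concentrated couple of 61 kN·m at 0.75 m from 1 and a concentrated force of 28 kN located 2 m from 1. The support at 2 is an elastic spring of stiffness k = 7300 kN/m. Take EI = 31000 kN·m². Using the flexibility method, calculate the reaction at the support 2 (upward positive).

R_2 = 18.93 kN

Release the roller at 2. Primary structure: cantilever fixed at 1.
Downward deflection at the released point 2 due to the loads:
  clockwise couple 61 at a = 0.75: M₀a(2L − a)/(2EI) = 120.1/EI
  point load 28 at a = 2: Pa²(3L − a)/(6EI) = 130.7/EI
  δ_0 = 250.8/EI
Tip deflection under a unit load at 2: L³/(3EI) = 9/EI.
With EI = 31000 kN·m²: δ_0 = 0.008089 m and δ_{22} = 0.00029 m/kN.
Compatibility — the spring shortens by R_2/k under the reaction it provides: δ_0 − R_2·δ_{22} = R_2/k. With 1/k = 0.000137 m/kN, R_2 = δ_0 / (δ_{22} + 1/k) = 0.008089 / (0.00029 + 0.000137) = 18.93 kN.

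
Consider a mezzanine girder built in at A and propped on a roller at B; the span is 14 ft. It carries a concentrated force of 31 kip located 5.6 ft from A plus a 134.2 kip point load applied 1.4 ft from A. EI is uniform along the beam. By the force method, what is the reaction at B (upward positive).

Take the reaction at B as the redundant and release it; the primary structure is a cantilever fixed at A.
Deflection at B on the released cantilever, summing each load's contribution:
  point load 31 at a = 5.6: Pa²(3L − a)/(6EI) = 5898/EI
  point load 134.2 at a = 1.4: Pa²(3L − a)/(6EI) = 1780/EI
  δ_0 = 7678/EI
Flexibility coefficient — unit upward force at B: δ_{BB} = L³/(3EI) = 914.7/EI.
Compatibility at B: δ_0 − R_B·δ_{BB} = 0, so R_B = 7678/914.7 = 8.394 kip.

R_B = 8.394 kip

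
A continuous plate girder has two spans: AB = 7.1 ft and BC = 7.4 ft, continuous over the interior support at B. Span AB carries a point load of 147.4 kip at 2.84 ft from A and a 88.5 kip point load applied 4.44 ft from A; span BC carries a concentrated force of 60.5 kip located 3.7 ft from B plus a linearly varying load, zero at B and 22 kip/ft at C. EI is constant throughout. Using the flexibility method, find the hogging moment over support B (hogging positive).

M_B = 223.4 kip·ft

Insert a hinge at B; M_B is the redundant, and each span becomes simply supported.
Rotations at B on the released spans (each span's end-slope, ×1/EI):
  span AB: point load 147.4 at a = 2.84: Pab(L + a)/(6LEI) = 416.1/EI
  span AB: point load 88.5 at a = 4.44: Pab(L + a)/(6LEI) = 283.1/EI
  span BC: point load 60.5 at a = 3.7: Pab(L + b)/(6LEI) = 207.1/EI
  span BC: triangular load, peak 22: 7w₀L³/(360EI) = 173.3/EI
  relative rotation θ_0 = (699.2 + 380.4)/EI = 1080/EI
A unit hogging moment at B produces rotation L₁/(3EI) + L₂/(3EI) = 4.833/EI.
Compatibility: M_B·(L₁+L₂)/(3EI) = θ_0, giving M_B = 223.4 kip·ft (hogging).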